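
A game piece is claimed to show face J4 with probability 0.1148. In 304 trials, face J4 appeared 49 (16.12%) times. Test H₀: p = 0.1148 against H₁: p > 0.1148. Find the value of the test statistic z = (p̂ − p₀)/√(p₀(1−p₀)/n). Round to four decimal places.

p̂ = 49/304 ≈ 0.161184.
Standard error under H₀: √(0.1148×0.8852/304) = 0.018283.
z = (0.161184 − 0.1148)/0.018283 = 0.046384/0.018283 = 2.5370.
p-value = P(Z > 2.537) ≈ 0.0056.

z = 2.5370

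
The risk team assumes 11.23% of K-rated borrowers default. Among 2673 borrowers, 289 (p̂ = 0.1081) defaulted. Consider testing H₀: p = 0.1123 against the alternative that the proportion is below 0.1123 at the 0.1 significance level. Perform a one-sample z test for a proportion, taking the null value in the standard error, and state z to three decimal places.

p̂ = 289/2673 ≈ 0.108118.
Under H₀, SE = √(0.1123·0.8877/2673) = √(3.72947e-05) = 0.006107.
z = (0.108118 − 0.1123)/0.006107 = -0.004182/0.006107 = -0.685.
p-value = P(Z < -0.685) ≈ 0.2467; since p > α = 0.1, fail to reject H₀.

z = -0.685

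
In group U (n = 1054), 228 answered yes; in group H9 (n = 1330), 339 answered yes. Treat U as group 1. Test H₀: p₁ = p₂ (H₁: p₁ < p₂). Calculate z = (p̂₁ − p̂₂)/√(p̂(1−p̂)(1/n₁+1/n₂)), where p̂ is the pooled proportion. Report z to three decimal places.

p̂₁ = 228/1054 ≈ 0.216319, p̂₂ = 339/1330 ≈ 0.254887.
Pooled p̂ = (228+339)/(1054+1330) = 567/2384 = 0.237836.
SE = √(0.18127 × 0.00170065) = 0.017558.
z = (0.216319 − 0.254887)/0.017558 = -0.038568/0.017558 = -2.197.
p-value = P(Z < -2.197) ≈ 0.0140.

z = -2.197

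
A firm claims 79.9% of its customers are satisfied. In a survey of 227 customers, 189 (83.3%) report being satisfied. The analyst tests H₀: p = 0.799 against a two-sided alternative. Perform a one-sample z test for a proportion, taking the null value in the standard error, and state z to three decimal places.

p̂ = 189/227 = 0.83260.
Under H₀, SE = √(0.799·0.201/227) = √(0.000707485) = 0.02660.
z = (0.83260 − 0.799)/0.02660 = 0.03360/0.02660 = 1.263.
Two-sided p-value ≈ 2·Φ(−1.263) = 0.2065.

z = 1.263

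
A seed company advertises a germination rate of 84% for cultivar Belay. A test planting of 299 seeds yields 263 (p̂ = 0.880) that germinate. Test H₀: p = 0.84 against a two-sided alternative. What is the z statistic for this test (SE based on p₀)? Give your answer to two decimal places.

z = 1.87

p̂ = 263/299 = 0.8796.
SE = √(p₀(1−p₀)/n) = √(0.1344/299) = 0.0212.
z = (0.8796 − 0.84)/0.0212 = 0.0396/0.0212 = 1.87.
Two-sided p-value ≈ 2·Φ(−1.868) = 0.0618.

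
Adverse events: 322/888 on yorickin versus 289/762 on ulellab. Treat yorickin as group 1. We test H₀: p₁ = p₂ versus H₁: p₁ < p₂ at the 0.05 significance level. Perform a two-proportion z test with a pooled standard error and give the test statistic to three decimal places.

z = -0.698

p̂₁ = 322/888 ≈ 0.362613, p̂₂ = 289/762 ≈ 0.379265.
Pooled p̂ = (322+289)/(888+762) = 611/1650 = 0.370303.
SE = √(p̂(1−p̂)(1/n₁+1/n₂)) = √(0.370303·0.629697·0.00243846) = √(0.000568597) = 0.023845.
z = (0.362613 − 0.379265)/0.023845 = -0.016652/0.023845 = -0.698.
p-value = P(Z < -0.698) ≈ 0.2425; since p > α = 0.05, fail to reject H₀.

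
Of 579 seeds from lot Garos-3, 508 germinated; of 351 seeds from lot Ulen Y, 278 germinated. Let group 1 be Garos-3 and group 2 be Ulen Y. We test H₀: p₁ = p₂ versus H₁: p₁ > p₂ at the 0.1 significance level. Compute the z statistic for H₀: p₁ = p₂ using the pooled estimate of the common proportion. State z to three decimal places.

p̂₁ = 508/579 ≈ 0.87737, p̂₂ = 278/351 ≈ 0.79202.
Pooled p̂ = (508+278)/(579+351) = 786/930 = 0.84516.
SE = √(p̂(1−p̂)(1/n₁+1/n₂)) = √(0.84516·0.15484·0.00457612) = √(0.000598848) = 0.02447.
z = (0.87737 − 0.79202)/0.02447 = 0.08535/0.02447 = 3.488.
p-value = P(Z > 3.488) ≈ 0.0002, so at α = 0.1 we reject H₀.

z = 3.488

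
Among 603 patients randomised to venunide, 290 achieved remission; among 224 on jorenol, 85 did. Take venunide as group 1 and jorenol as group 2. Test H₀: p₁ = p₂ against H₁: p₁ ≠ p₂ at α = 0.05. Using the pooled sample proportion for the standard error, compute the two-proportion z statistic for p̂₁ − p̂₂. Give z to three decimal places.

p̂₁ = 290/603 = 0.48093, p̂₂ = 85/224 = 0.37946.
Pooled p̂ = (290+85)/(603+224) = 375/827 = 0.45345.
SE = √(p̂(1−p̂)(1/n₁+1/n₂)) = √(0.45345·0.54655·0.00612266) = √(0.0015174) = 0.03895.
z = (0.48093 − 0.37946)/0.03895 = 0.10147/0.03895 = 2.605.
p-value = 2·P(Z > 2.605) ≈ 0.0092. With α = 0.05, reject H₀.

z = 2.605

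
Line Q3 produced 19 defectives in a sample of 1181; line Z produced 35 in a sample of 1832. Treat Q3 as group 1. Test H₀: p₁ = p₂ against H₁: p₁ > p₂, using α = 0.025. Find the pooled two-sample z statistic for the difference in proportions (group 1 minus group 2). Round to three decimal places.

p̂₁ = 19/1181 = 0.016088, p̂₂ = 35/1832 = 0.019105.
Pooled p̂ = (19+35)/(1181+1832) = 54/3013 = 0.017922.
SE = √(0.0176011 × 0.00139259) = 0.004951.
z = (0.016088 − 0.019105)/0.004951 = -0.003017/0.004951 = -0.609.
p-value = P(Z > -0.609) ≈ 0.7288; since p > α = 0.025, fail to reject H₀.

z = -0.609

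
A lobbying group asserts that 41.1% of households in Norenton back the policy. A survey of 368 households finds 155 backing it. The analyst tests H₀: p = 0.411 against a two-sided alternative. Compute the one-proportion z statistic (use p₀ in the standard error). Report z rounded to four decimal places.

p̂ = 155/368 ≈ 0.421196.
SE = √(p₀(1−p₀)/n) = √(0.24208/368) = 0.025648.
z = (0.421196 − 0.411)/0.025648 = 0.010196/0.025648 = 0.3975.
p-value = 2·P(Z > 0.398) ≈ 0.6910.

z = 0.3975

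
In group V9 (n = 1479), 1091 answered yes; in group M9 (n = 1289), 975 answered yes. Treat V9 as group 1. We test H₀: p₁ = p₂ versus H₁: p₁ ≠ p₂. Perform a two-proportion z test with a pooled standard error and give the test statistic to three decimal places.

p̂₁ = 1091/1479 ≈ 0.73766, p̂₂ = 975/1289 ≈ 0.75640.
Pooled p̂ = (1091+975)/(1479+1289) = 2066/2768 = 0.74639.
SE = √(0.189293 × 0.00145193) = 0.01658.
z = (0.73766 − 0.75640)/0.01658 = -0.01874/0.01658 = -1.130.
p-value = 2·P(Z > 1.130) ≈ 0.2583.

z = -1.130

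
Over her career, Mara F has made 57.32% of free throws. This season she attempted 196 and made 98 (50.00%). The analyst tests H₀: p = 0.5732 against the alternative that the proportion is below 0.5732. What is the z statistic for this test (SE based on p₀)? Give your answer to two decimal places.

p̂ = 98/196 ≈ 0.5000.
SE = √(p₀(1−p₀)/n) = √(0.24464/196) = 0.0353.
z = (0.5000 − 0.5732)/0.0353 = -0.0732/0.0353 = -2.07.

z = -2.07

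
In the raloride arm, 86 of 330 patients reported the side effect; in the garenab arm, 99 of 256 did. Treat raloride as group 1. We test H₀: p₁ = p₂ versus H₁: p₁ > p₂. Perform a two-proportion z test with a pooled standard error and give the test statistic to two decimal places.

p̂₁ = 86/330 = 0.2606, p̂₂ = 99/256 = 0.3867.
Pooled p̂ = (86+99)/(330+256) = 185/586 = 0.3157.
SE = √(0.216033 × 0.00693655) = 0.0387.
z = (0.2606 − 0.3867)/0.0387 = -0.1261/0.0387 = -3.26.

z = -3.26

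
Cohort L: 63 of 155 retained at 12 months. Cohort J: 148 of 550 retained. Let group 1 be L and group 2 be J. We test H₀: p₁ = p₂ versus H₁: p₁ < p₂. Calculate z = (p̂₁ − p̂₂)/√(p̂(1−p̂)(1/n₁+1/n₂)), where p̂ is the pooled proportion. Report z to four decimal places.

p̂₁ = 63/155 = 0.406452, p̂₂ = 148/550 = 0.269091.
Pooled p̂ = (63+148)/(155+550) = 211/705 = 0.299291.
SE = √(0.209716 × 0.00826979) = 0.041645.
z = (0.406452 − 0.269091)/0.041645 = 0.137361/0.041645 = 3.2984.
p-value = P(Z < 3.298) ≈ 0.9995.

z = 3.2984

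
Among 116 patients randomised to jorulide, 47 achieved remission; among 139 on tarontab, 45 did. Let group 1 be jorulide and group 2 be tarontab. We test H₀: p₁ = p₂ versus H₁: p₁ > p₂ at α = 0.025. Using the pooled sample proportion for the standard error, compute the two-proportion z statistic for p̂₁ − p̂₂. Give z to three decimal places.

z = 1.348

p̂₁ = 47/116 = 0.40517, p̂₂ = 45/139 = 0.32374.
Pooled p̂ = (47+45)/(116+139) = 92/255 = 0.36078.
SE = √(p̂(1−p̂)(1/n₁+1/n₂)) = √(0.36078·0.63922·0.0158149) = √(0.00364722) = 0.06039.
z = (0.40517 − 0.32374)/0.06039 = 0.08143/0.06039 = 1.348.
p-value = P(Z > 1.348) ≈ 0.0888; since p > α = 0.025, fail to reject H₀.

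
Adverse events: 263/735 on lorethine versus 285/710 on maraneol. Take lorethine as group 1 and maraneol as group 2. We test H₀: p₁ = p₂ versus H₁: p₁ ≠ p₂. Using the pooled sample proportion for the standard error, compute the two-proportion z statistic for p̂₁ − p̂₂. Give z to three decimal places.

p̂₁ = 263/735 = 0.35782, p̂₂ = 285/710 = 0.40141.
Pooled p̂ = (263+285)/(735+710) = 548/1445 = 0.37924.
SE = √(0.235417 × 0.00276899) = 0.02553.
z = (0.35782 − 0.40141)/0.02553 = -0.04359/0.02553 = -1.707.

z = -1.707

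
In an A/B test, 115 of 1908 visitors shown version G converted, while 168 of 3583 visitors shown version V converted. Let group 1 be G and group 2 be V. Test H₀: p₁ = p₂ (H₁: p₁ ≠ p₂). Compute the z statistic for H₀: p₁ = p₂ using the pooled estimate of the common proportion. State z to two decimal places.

z = 2.14

p̂₁ = 115/1908 = 0.060273, p̂₂ = 168/3583 = 0.046888.
Pooled p̂ = (115+168)/(1908+3583) = 283/5491 = 0.051539.
SE = √(p̂(1−p̂)(1/n₁+1/n₂)) = √(0.051539·0.948461·0.000803205) = √(3.92628e-05) = 0.006266.
z = (0.060273 − 0.046888)/0.006266 = 0.013385/0.006266 = 2.14.
Two-sided p-value ≈ 2·Φ(−2.136) = 0.0327.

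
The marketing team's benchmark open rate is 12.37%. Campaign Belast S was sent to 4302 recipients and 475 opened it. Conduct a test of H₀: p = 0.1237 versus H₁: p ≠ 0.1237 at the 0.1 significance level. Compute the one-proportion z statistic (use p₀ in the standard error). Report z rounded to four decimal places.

z = -2.6468

p̂ = 475/4302 = 0.1104138.
Under H₀, SE = √(0.1237·0.8763/4302) = √(2.51972e-05) = 0.0050197.
z = (0.1104138 − 0.1237)/0.0050197 = -0.0132862/0.0050197 = -2.6468.
p-value = 2·P(Z > 2.647) ≈ 0.0081, so at α = 0.1 we reject H₀.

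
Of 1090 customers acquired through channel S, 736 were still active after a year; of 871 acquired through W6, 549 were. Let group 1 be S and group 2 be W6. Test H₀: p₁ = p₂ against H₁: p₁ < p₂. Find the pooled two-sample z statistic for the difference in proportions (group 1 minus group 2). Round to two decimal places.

z = 2.08

p̂₁ = 736/1090 = 0.6752, p̂₂ = 549/871 = 0.6303.
Pooled p̂ = (736+549)/(1090+871) = 1285/1961 = 0.6553.
SE = √(p̂(1−p̂)(1/n₁+1/n₂)) = √(0.6553·0.3447·0.00206554) = √(0.000466582) = 0.0216.
z = (0.6752 − 0.6303)/0.0216 = 0.0449/0.0216 = 2.08.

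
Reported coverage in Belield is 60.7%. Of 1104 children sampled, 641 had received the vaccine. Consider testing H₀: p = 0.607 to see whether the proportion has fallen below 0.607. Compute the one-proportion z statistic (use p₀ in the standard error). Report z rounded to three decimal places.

z = -1.795

p̂ = 641/1104 ≈ 0.58062.
Under H₀, SE = √(0.607·0.393/1104) = √(0.000216079) = 0.01470.
z = (0.58062 − 0.607)/0.01470 = -0.02638/0.01470 = -1.795.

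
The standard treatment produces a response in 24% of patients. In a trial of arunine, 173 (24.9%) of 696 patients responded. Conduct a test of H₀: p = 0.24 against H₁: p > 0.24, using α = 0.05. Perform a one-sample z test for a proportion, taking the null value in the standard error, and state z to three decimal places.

z = 0.529

p̂ = 173/696 ≈ 0.24856.
SE = √(p₀(1−p₀)/n) = √(0.1824/696) = 0.01619.
z = (0.24856 − 0.24)/0.01619 = 0.00856/0.01619 = 0.529.
p-value = P(Z > 0.529) ≈ 0.2984; since p > α = 0.05, fail to reject H₀.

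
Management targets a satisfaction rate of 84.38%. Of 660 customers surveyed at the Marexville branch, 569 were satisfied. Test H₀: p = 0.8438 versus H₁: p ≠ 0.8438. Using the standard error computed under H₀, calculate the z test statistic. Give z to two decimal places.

p̂ = 569/660 ≈ 0.8621.
Under H₀, SE = √(0.8438·0.1562/660) = √(0.000199699) = 0.0141.
z = (0.8621 − 0.8438)/0.0141 = 0.0183/0.0141 = 1.30.
p-value = 2·P(Z > 1.296) ≈ 0.1948.

z = 1.30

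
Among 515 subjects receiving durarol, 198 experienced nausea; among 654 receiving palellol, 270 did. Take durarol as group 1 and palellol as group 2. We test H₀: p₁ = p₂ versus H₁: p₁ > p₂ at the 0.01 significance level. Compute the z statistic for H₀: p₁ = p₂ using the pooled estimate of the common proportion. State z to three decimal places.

z = -0.983

p̂₁ = 198/515 ≈ 0.38447, p̂₂ = 270/654 ≈ 0.41284.
Pooled p̂ = (198+270)/(515+654) = 468/1169 = 0.40034.
SE = √(0.240068 × 0.0034708) = 0.02887.
z = (0.38447 − 0.41284)/0.02887 = -0.02837/0.02887 = -0.983.
p-value = P(Z > -0.983) ≈ 0.8372. With α = 0.01, fail to reject H₀.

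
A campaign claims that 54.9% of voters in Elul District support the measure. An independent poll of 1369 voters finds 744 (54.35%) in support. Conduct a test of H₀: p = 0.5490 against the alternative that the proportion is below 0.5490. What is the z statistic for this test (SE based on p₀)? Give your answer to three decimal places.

p̂ = 744/1369 = 0.54346.
Standard error under H₀: √(0.549×0.451/1369) = 0.01345.
z = (0.54346 − 0.549)/0.01345 = -0.00554/0.01345 = -0.412.

z = -0.412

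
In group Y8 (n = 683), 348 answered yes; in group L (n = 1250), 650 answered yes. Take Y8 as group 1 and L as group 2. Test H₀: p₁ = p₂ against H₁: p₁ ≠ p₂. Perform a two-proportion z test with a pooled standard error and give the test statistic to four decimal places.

p̂₁ = 348/683 ≈ 0.509517, p̂₂ = 650/1250 ≈ 0.520000.
Pooled p̂ = (348+650)/(683+1250) = 998/1933 = 0.516296.
SE = √(0.249734 × 0.00226413) = 0.023779.
z = (0.509517 − 0.520000)/0.023779 = -0.010483/0.023779 = -0.4409.

z = -0.4409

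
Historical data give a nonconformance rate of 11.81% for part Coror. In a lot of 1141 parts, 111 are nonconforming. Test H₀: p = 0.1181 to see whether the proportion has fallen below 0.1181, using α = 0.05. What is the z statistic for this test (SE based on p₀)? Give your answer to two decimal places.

z = -2.18

p̂ = 111/1141 = 0.09728.
Standard error under H₀: √(0.1181×0.8819/1141) = 0.00955.
z = (0.09728 − 0.1181)/0.00955 = -0.02082/0.00955 = -2.18.
p-value = P(Z < -2.179) ≈ 0.0147, so at α = 0.05 we reject H₀.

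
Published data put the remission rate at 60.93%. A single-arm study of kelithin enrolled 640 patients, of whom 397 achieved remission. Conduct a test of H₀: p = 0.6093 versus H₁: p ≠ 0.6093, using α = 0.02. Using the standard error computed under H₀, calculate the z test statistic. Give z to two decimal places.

p̂ = 397/640 = 0.6203.
SE = √(p₀(1−p₀)/n) = √(0.23805/640) = 0.0193.
z = (0.6203 − 0.6093)/0.0193 = 0.0110/0.0193 = 0.57.
Two-sided p-value ≈ 2·Φ(−0.571) = 0.5680. With α = 0.02, fail to reject H₀.

z = 0.57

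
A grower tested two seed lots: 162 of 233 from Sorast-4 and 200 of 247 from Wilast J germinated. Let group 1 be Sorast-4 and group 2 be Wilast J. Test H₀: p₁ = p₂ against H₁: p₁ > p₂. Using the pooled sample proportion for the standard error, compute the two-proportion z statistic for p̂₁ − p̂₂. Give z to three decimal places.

p̂₁ = 162/233 = 0.69528, p̂₂ = 200/247 = 0.80972.
Pooled p̂ = (162+200)/(233+247) = 362/480 = 0.75417.
SE = √(0.185399 × 0.00834043) = 0.03932.
z = (0.69528 − 0.80972)/0.03932 = -0.11444/0.03932 = -2.910.
p-value = P(Z > -2.910) ≈ 0.9982.

z = -2.910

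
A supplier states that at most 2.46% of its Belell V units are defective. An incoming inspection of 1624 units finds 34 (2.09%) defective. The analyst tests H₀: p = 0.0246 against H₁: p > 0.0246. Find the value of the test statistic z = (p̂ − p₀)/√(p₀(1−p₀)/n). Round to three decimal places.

z = -0.953

p̂ = 34/1624 = 0.02094.
Standard error under H₀: √(0.0246×0.9754/1624) = 0.00384.
z = (0.02094 − 0.0246)/0.00384 = -0.00366/0.00384 = -0.953.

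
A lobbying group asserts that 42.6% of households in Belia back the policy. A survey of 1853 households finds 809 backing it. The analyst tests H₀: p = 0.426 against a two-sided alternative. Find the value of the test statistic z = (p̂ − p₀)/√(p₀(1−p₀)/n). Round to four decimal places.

p̂ = 809/1853 = 0.436589.
Under H₀, SE = √(0.426·0.574/1853) = √(0.000131961) = 0.011487.
z = (0.436589 − 0.426)/0.011487 = 0.010589/0.011487 = 0.9218.

z = 0.9218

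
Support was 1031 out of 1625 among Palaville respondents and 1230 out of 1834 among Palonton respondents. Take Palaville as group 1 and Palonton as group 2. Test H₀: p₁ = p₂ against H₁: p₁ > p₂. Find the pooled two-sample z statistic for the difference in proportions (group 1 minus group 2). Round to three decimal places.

z = -2.233

p̂₁ = 1031/1625 ≈ 0.634462, p̂₂ = 1230/1834 ≈ 0.670665.
Pooled p̂ = (1031+1230)/(1625+1834) = 2261/3459 = 0.653657.
SE = √(p̂(1−p̂)(1/n₁+1/n₂)) = √(0.653657·0.346343·0.00116064) = √(0.000262757) = 0.016210.
z = (0.634462 − 0.670665)/0.016210 = -0.036203/0.016210 = -2.233.
p-value = P(Z > -2.233) ≈ 0.9872.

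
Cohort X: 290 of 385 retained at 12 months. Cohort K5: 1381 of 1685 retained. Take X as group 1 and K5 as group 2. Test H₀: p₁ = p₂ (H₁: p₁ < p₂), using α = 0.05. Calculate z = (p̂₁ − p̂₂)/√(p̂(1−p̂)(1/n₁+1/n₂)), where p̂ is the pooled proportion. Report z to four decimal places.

p̂₁ = 290/385 ≈ 0.753247, p̂₂ = 1381/1685 ≈ 0.819585.
Pooled p̂ = (290+1381)/(385+1685) = 1671/2070 = 0.807246.
SE = √(p̂(1−p̂)(1/n₁+1/n₂)) = √(0.807246·0.192754·0.00319087) = √(0.000496499) = 0.022282.
z = (0.753247 − 0.819585)/0.022282 = -0.066338/0.022282 = -2.9772.
p-value = P(Z < -2.977) ≈ 0.0015; since p < α = 0.05, reject H₀.

z = -2.9772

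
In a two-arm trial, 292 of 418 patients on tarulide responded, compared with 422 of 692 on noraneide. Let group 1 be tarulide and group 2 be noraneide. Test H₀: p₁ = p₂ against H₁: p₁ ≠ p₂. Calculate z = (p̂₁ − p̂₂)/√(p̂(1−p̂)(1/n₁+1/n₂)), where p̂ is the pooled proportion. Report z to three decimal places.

p̂₁ = 292/418 = 0.69856, p̂₂ = 422/692 = 0.60983.
Pooled p̂ = (292+422)/(418+692) = 714/1110 = 0.64324.
SE = √(0.229481 × 0.00383743) = 0.02968.
z = (0.69856 − 0.60983)/0.02968 = 0.08873/0.02968 = 2.990.

z = 2.990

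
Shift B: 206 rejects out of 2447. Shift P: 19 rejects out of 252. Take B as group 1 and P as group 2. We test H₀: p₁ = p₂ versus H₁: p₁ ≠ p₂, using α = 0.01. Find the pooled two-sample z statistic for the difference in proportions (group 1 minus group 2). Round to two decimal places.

z = 0.48

p̂₁ = 206/2447 ≈ 0.0842, p̂₂ = 19/252 ≈ 0.0754.
Pooled p̂ = (206+19)/(2447+252) = 225/2699 = 0.0834.
SE = √(p̂(1−p̂)(1/n₁+1/n₂)) = √(0.0834·0.9166·0.00437692) = √(0.00033446) = 0.0183.
z = (0.0842 − 0.0754)/0.0183 = 0.0088/0.0183 = 0.48.
Two-sided p-value ≈ 2·Φ(−0.481) = 0.6309. With α = 0.01, fail to reject H₀.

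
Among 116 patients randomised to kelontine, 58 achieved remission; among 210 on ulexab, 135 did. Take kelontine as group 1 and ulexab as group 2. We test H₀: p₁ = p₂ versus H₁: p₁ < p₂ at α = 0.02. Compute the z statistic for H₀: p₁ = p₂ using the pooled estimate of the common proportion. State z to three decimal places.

p̂₁ = 58/116 = 0.50000, p̂₂ = 135/210 = 0.64286.
Pooled p̂ = (58+135)/(116+210) = 193/326 = 0.59202.
SE = √(0.241531 × 0.0133826) = 0.05685.
z = (0.50000 − 0.64286)/0.05685 = -0.14286/0.05685 = -2.513.
p-value = P(Z < -2.513) ≈ 0.0060, so at α = 0.02 we reject H₀.

z = -2.513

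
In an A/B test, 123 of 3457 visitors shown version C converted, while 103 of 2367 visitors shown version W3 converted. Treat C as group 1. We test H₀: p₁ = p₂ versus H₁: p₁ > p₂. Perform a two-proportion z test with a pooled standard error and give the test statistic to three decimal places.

z = -1.540

p̂₁ = 123/3457 ≈ 0.03558, p̂₂ = 103/2367 ≈ 0.04351.
Pooled p̂ = (123+103)/(3457+2367) = 226/5824 = 0.03880.
SE = √(p̂(1−p̂)(1/n₁+1/n₂)) = √(0.03880·0.96120·0.000711744) = √(2.65474e-05) = 0.00515.
z = (0.03558 − 0.04351)/0.00515 = -0.00793/0.00515 = -1.540.
p-value = P(Z > -1.540) ≈ 0.9382.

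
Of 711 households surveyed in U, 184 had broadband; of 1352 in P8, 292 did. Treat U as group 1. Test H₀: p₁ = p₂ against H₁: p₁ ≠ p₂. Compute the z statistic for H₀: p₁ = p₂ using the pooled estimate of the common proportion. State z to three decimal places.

z = 2.194

p̂₁ = 184/711 ≈ 0.258790, p̂₂ = 292/1352 ≈ 0.215976.
Pooled p̂ = (184+292)/(711+1352) = 476/2063 = 0.230732.
SE = √(p̂(1−p̂)(1/n₁+1/n₂)) = √(0.230732·0.769268·0.00214611) = √(0.000380924) = 0.019517.
z = (0.258790 − 0.215976)/0.019517 = 0.042814/0.019517 = 2.194.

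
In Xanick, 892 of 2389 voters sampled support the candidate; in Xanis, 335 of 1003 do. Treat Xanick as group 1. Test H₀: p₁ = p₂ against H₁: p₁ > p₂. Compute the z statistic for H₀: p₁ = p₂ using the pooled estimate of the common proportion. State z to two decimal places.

p̂₁ = 892/2389 = 0.3734, p̂₂ = 335/1003 = 0.3340.
Pooled p̂ = (892+335)/(2389+1003) = 1227/3392 = 0.3617.
SE = √(0.230882 × 0.00141559) = 0.0181.
z = (0.3734 − 0.3340)/0.0181 = 0.0394/0.0181 = 2.18.
p-value = P(Z > 2.178) ≈ 0.0147.

z = 2.18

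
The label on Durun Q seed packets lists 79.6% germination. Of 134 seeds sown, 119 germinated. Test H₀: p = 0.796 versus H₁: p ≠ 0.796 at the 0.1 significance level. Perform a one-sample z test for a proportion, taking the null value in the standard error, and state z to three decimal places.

p̂ = 119/134 = 0.88806.
Standard error under H₀: √(0.796×0.204/134) = 0.03481.
z = (0.88806 − 0.796)/0.03481 = 0.09206/0.03481 = 2.645.
Two-sided p-value ≈ 2·Φ(−2.645) = 0.0082, so at α = 0.1 we reject H₀.

z = 2.645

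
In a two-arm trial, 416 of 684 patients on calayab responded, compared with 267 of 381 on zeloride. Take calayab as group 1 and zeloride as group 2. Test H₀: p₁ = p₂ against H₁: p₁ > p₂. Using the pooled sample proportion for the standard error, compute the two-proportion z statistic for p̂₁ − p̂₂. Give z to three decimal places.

z = -3.020

p̂₁ = 416/684 ≈ 0.60819, p̂₂ = 267/381 ≈ 0.70079.
Pooled p̂ = (416+267)/(684+381) = 683/1065 = 0.64131.
SE = √(p̂(1−p̂)(1/n₁+1/n₂)) = √(0.64131·0.35869·0.00408666) = √(0.000940055) = 0.03066.
z = (0.60819 − 0.70079)/0.03066 = -0.09260/0.03066 = -3.020.
p-value = P(Z > -3.020) ≈ 0.9987.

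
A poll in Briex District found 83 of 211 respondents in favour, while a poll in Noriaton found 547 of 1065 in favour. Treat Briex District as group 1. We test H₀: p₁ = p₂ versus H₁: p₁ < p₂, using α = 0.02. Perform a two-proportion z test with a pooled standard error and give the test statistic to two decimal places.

p̂₁ = 83/211 ≈ 0.3934, p̂₂ = 547/1065 ≈ 0.5136.
Pooled p̂ = (83+547)/(211+1065) = 630/1276 = 0.4937.
SE = √(p̂(1−p̂)(1/n₁+1/n₂)) = √(0.4937·0.5063·0.0056783) = √(0.00141935) = 0.0377.
z = (0.3934 − 0.5136)/0.0377 = -0.1202/0.0377 = -3.19.
p-value = P(Z < -3.192) ≈ 0.0007; since p < α = 0.02, reject H₀.

z = -3.19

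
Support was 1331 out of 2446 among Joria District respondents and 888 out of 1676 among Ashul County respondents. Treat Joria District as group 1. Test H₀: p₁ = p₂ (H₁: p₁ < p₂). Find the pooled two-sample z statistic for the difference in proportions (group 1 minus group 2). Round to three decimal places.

p̂₁ = 1331/2446 = 0.54415, p̂₂ = 888/1676 = 0.52983.
Pooled p̂ = (1331+888)/(2446+1676) = 2219/4122 = 0.53833.
SE = √(0.248531 × 0.00100549) = 0.01581.
z = (0.54415 − 0.52983)/0.01581 = 0.01432/0.01581 = 0.906.
p-value = P(Z < 0.906) ≈ 0.8175.

z = 0.906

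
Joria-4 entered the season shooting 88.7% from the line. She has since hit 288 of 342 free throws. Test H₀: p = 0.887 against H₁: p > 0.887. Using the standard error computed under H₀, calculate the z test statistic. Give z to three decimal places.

z = -2.622

p̂ = 288/342 = 0.84211.
SE = √(p₀(1−p₀)/n) = √(0.10023/342) = 0.01712.
z = (0.84211 − 0.887)/0.01712 = -0.04489/0.01712 = -2.622.
p-value = P(Z > -2.622) ≈ 0.9956.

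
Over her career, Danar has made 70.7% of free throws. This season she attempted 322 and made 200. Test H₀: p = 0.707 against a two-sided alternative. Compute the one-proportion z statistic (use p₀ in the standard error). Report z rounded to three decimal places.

z = -3.386

p̂ = 200/322 = 0.62112.
SE = √(p₀(1−p₀)/n) = √(0.20715/322) = 0.02536.
z = (0.62112 − 0.707)/0.02536 = -0.08588/0.02536 = -3.386.
Two-sided p-value ≈ 2·Φ(−3.386) = 0.0007.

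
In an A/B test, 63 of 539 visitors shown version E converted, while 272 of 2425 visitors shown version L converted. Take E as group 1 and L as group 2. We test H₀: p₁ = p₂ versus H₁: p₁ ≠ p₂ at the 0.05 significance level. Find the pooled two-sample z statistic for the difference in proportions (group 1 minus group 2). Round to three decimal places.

p̂₁ = 63/539 ≈ 0.11688, p̂₂ = 272/2425 ≈ 0.11216.
Pooled p̂ = (63+272)/(539+2425) = 335/2964 = 0.11302.
SE = √(p̂(1−p̂)(1/n₁+1/n₂)) = √(0.11302·0.88698·0.00226766) = √(0.00022733) = 0.01508.
z = (0.11688 − 0.11216)/0.01508 = 0.00472/0.01508 = 0.313.
p-value = 2·P(Z > 0.313) ≈ 0.7543; since p > α = 0.05, fail to reject H₀.

z = 0.313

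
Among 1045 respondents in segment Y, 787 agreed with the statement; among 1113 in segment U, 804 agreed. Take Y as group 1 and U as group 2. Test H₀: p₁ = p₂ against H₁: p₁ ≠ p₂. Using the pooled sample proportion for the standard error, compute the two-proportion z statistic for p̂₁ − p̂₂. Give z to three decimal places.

p̂₁ = 787/1045 ≈ 0.75311, p̂₂ = 804/1113 ≈ 0.72237.
Pooled p̂ = (787+804)/(1045+1113) = 1591/2158 = 0.73726.
SE = √(p̂(1−p̂)(1/n₁+1/n₂)) = √(0.73726·0.26274·0.00185541) = √(0.00035941) = 0.01896.
z = (0.75311 − 0.72237)/0.01896 = 0.03074/0.01896 = 1.621.
Two-sided p-value ≈ 2·Φ(−1.621) = 0.1049.

z = 1.621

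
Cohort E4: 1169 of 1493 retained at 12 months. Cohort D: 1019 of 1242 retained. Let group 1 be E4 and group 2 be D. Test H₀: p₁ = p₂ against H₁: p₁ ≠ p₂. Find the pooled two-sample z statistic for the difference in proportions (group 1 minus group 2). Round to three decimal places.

p̂₁ = 1169/1493 = 0.78299, p̂₂ = 1019/1242 = 0.82045.
Pooled p̂ = (1169+1019)/(1493+1242) = 2188/2735 = 0.80000.
SE = √(0.16 × 0.00147495) = 0.01536.
z = (0.78299 − 0.82045)/0.01536 = -0.03746/0.01536 = -2.439.
Two-sided p-value ≈ 2·Φ(−2.439) = 0.0147.

z = -2.439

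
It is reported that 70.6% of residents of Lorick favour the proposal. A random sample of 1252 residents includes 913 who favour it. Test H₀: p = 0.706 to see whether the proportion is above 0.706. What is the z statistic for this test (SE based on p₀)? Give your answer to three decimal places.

p̂ = 913/1252 ≈ 0.72923.
Standard error under H₀: √(0.706×0.294/1252) = 0.01288.
z = (0.72923 − 0.706)/0.01288 = 0.02323/0.01288 = 1.804.

z = 1.804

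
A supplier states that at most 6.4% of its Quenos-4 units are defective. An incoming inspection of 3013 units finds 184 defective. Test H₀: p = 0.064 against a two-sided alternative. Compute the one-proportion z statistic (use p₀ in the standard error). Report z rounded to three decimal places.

z = -0.657

p̂ = 184/3013 ≈ 0.06107.
SE = √(p₀(1−p₀)/n) = √(0.059904/3013) = 0.00446.
z = (0.06107 − 0.064)/0.00446 = -0.00293/0.00446 = -0.657.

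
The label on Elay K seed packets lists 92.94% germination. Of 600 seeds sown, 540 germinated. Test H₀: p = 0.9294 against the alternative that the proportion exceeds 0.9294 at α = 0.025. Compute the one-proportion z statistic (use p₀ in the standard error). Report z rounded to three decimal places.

z = -2.811

p̂ = 540/600 ≈ 0.90000.
SE = √(p₀(1−p₀)/n) = √(0.065616/600) = 0.01046.
z = (0.90000 − 0.9294)/0.01046 = -0.02940/0.01046 = -2.811.
p-value = P(Z > -2.811) ≈ 0.9975, so at α = 0.025 we fail to reject H₀.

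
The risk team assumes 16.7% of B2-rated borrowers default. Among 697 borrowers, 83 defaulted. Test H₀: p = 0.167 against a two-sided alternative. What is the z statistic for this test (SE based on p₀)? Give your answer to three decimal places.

z = -3.392

p̂ = 83/697 = 0.119082.
Under H₀, SE = √(0.167·0.833/697) = √(0.000199585) = 0.014127.
z = (0.119082 − 0.167)/0.014127 = -0.047918/0.014127 = -3.392.
p-value = 2·P(Z > 3.392) ≈ 0.0007.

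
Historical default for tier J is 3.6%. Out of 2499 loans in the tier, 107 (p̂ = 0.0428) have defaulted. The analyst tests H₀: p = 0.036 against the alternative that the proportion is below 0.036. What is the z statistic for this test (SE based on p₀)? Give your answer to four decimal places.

z = 1.8293

p̂ = 107/2499 = 0.04281713.
SE = √(p₀(1−p₀)/n) = √(0.034704/2499) = 0.00372655.
z = (0.04281713 − 0.036)/0.00372655 = 0.00681713/0.00372655 = 1.8293.
p-value = P(Z < 1.829) ≈ 0.9663.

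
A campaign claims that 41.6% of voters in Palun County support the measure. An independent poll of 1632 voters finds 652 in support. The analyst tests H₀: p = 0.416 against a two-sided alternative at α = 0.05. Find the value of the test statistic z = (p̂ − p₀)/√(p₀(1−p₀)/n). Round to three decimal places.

z = -1.352

p̂ = 652/1632 = 0.39951.
Standard error under H₀: √(0.416×0.584/1632) = 0.01220.
z = (0.39951 − 0.416)/0.01220 = -0.01649/0.01220 = -1.352.
Two-sided p-value ≈ 2·Φ(−1.352) = 0.1765. With α = 0.05, fail to reject H₀.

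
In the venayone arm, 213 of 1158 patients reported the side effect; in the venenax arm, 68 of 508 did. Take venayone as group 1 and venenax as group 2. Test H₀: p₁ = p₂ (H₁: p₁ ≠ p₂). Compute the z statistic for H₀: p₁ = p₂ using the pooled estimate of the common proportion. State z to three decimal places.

p̂₁ = 213/1158 = 0.18394, p̂₂ = 68/508 = 0.13386.
Pooled p̂ = (213+68)/(1158+508) = 281/1666 = 0.16867.
SE = √(p̂(1−p̂)(1/n₁+1/n₂)) = √(0.16867·0.83133·0.00283206) = √(0.000397108) = 0.01993.
z = (0.18394 − 0.13386)/0.01993 = 0.05008/0.01993 = 2.513.

z = 2.513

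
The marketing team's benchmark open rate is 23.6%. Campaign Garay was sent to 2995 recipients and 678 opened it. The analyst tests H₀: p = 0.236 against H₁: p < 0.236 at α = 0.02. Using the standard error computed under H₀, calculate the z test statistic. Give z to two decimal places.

p̂ = 678/2995 ≈ 0.22638.
SE = √(p₀(1−p₀)/n) = √(0.1803/2995) = 0.00776.
z = (0.22638 − 0.236)/0.00776 = -0.00962/0.00776 = -1.24.
p-value = P(Z < -1.240) ≈ 0.1075. With α = 0.02, fail to reject H₀.

z = -1.24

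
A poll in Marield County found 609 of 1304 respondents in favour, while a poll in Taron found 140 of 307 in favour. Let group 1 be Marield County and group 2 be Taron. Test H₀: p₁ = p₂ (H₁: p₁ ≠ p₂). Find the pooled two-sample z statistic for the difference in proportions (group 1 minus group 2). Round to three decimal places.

z = 0.348

p̂₁ = 609/1304 = 0.467025, p̂₂ = 140/307 = 0.456026.
Pooled p̂ = (609+140)/(1304+307) = 749/1611 = 0.464929.
SE = √(0.24877 × 0.0040242) = 0.031640.
z = (0.467025 − 0.456026)/0.031640 = 0.010999/0.031640 = 0.348.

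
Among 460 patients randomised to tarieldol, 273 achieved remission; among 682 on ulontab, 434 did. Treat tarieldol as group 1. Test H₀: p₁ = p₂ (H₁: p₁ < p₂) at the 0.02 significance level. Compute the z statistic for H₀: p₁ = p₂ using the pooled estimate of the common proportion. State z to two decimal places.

z = -1.46

p̂₁ = 273/460 = 0.5935, p̂₂ = 434/682 = 0.6364.
Pooled p̂ = (273+434)/(460+682) = 707/1142 = 0.6191.
SE = √(p̂(1−p̂)(1/n₁+1/n₂)) = √(0.6191·0.3809·0.00364019) = √(0.000858421) = 0.0293.
z = (0.5935 − 0.6364)/0.0293 = -0.0429/0.0293 = -1.46.
p-value = P(Z < -1.464) ≈ 0.0716, so at α = 0.02 we fail to reject H₀.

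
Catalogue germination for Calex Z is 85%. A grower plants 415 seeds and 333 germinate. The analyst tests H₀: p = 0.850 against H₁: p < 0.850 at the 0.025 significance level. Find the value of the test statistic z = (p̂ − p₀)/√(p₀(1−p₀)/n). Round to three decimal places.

z = -2.715

p̂ = 333/415 ≈ 0.80241.
Standard error under H₀: √(0.85×0.15/415) = 0.01753.
z = (0.80241 − 0.85)/0.01753 = -0.04759/0.01753 = -2.715.
p-value = P(Z < -2.715) ≈ 0.0033. With α = 0.025, reject H₀.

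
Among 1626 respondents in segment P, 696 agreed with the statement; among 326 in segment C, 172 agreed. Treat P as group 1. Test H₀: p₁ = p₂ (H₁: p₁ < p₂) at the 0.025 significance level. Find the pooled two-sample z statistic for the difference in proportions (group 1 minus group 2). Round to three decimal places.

p̂₁ = 696/1626 ≈ 0.428044, p̂₂ = 172/326 ≈ 0.527607.
Pooled p̂ = (696+172)/(1626+326) = 868/1952 = 0.444672.
SE = √(0.246939 × 0.00368249) = 0.030155.
z = (0.428044 − 0.527607)/0.030155 = -0.099563/0.030155 = -3.302.
p-value = P(Z < -3.302) ≈ 0.0005. With α = 0.025, reject H₀.

z = -3.302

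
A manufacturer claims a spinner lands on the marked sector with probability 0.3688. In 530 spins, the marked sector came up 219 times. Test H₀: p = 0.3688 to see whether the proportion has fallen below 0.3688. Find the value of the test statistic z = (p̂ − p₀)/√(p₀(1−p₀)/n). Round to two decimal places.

p̂ = 219/530 ≈ 0.41321.
Under H₀, SE = √(0.3688·0.6312/530) = √(0.00043922) = 0.02096.
z = (0.41321 − 0.3688)/0.02096 = 0.04441/0.02096 = 2.12.
p-value = P(Z < 2.119) ≈ 0.9830.

z = 2.12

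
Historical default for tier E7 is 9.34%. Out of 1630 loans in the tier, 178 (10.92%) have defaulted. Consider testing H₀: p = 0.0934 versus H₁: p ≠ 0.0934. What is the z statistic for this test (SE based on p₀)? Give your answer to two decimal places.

p̂ = 178/1630 ≈ 0.1092.
SE = √(p₀(1−p₀)/n) = √(0.084676/1630) = 0.0072.
z = (0.1092 − 0.0934)/0.0072 = 0.0158/0.0072 = 2.19.

z = 2.19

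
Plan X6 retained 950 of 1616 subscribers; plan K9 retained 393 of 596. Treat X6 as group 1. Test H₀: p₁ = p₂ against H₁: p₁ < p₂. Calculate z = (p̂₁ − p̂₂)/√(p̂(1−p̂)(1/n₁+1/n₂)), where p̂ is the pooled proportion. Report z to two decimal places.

z = -3.06

p̂₁ = 950/1616 ≈ 0.5879, p̂₂ = 393/596 ≈ 0.6594.
Pooled p̂ = (950+393)/(1616+596) = 1343/2212 = 0.6071.
SE = √(p̂(1−p̂)(1/n₁+1/n₂)) = √(0.6071·0.3929·0.00229666) = √(0.000547801) = 0.0234.
z = (0.5879 − 0.6594)/0.0234 = -0.0715/0.0234 = -3.06.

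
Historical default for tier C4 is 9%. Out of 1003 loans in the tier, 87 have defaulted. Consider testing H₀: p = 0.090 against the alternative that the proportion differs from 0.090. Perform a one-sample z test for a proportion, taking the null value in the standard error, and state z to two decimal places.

z = -0.36

p̂ = 87/1003 ≈ 0.08674.
SE = √(p₀(1−p₀)/n) = √(0.0819/1003) = 0.00904.
z = (0.08674 − 0.09)/0.00904 = -0.00326/0.00904 = -0.36.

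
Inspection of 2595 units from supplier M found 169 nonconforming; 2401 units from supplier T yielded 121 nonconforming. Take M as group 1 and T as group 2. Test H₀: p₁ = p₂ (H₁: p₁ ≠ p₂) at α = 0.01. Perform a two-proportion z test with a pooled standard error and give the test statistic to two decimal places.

z = 2.22

p̂₁ = 169/2595 = 0.065125, p̂₂ = 121/2401 = 0.050396.
Pooled p̂ = (169+121)/(2595+2401) = 290/4996 = 0.058046.
SE = √(p̂(1−p̂)(1/n₁+1/n₂)) = √(0.058046·0.941954·0.00080185) = √(4.38428e-05) = 0.006621.
z = (0.065125 − 0.050396)/0.006621 = 0.014729/0.006621 = 2.22.
p-value = 2·P(Z > 2.225) ≈ 0.0261; since p > α = 0.01, fail to reject H₀.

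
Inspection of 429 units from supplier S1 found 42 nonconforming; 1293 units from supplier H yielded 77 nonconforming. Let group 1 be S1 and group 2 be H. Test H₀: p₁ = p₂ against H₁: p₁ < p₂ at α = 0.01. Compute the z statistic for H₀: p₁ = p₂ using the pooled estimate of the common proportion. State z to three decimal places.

p̂₁ = 42/429 = 0.09790, p̂₂ = 77/1293 = 0.05955.
Pooled p̂ = (42+77)/(429+1293) = 119/1722 = 0.06911.
SE = √(0.0643301 × 0.0031044) = 0.01413.
z = (0.09790 − 0.05955)/0.01413 = 0.03835/0.01413 = 2.714.
p-value = P(Z < 2.714) ≈ 0.9967; since p > α = 0.01, fail to reject H₀.

z = 2.714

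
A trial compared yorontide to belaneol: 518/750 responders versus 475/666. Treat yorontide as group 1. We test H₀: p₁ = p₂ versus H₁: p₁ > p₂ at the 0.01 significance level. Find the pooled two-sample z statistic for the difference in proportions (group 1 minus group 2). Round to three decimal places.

p̂₁ = 518/750 ≈ 0.69067, p̂₂ = 475/666 ≈ 0.71321.
Pooled p̂ = (518+475)/(750+666) = 993/1416 = 0.70127.
SE = √(0.20949 × 0.00283483) = 0.02437.
z = (0.69067 − 0.71321)/0.02437 = -0.02254/0.02437 = -0.925.
p-value = P(Z > -0.925) ≈ 0.8226. With α = 0.01, fail to reject H₀.

z = -0.925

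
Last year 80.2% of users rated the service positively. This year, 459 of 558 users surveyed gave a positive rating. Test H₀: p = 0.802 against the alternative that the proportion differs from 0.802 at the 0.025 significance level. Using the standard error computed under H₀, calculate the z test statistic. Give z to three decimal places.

z = 1.220

p̂ = 459/558 = 0.82258.
SE = √(p₀(1−p₀)/n) = √(0.1588/558) = 0.01687.
z = (0.82258 − 0.802)/0.01687 = 0.02058/0.01687 = 1.220.
p-value = 2·P(Z > 1.220) ≈ 0.2225. With α = 0.025, fail to reject H₀.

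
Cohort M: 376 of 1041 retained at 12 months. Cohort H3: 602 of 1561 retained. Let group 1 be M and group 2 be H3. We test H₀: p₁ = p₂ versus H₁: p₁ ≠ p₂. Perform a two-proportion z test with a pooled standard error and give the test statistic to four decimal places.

p̂₁ = 376/1041 = 0.361191, p̂₂ = 602/1561 = 0.385650.
Pooled p̂ = (376+602)/(1041+1561) = 978/2602 = 0.375865.
SE = √(p̂(1−p̂)(1/n₁+1/n₂)) = √(0.375865·0.624135·0.00160123) = √(0.000375633) = 0.019381.
z = (0.361191 − 0.385650)/0.019381 = -0.024459/0.019381 = -1.2620.

z = -1.2620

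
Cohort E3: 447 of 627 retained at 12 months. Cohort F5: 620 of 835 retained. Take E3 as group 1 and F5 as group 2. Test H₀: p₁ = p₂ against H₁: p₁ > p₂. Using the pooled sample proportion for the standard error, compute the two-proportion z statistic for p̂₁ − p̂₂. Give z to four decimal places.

p̂₁ = 447/627 = 0.7129187, p̂₂ = 620/835 = 0.7425150.
Pooled p̂ = (447+620)/(627+835) = 1067/1462 = 0.7298222.
SE = √(p̂(1−p̂)(1/n₁+1/n₂)) = √(0.7298222·0.2701778·0.0027925) = √(0.00055063) = 0.0234655.
z = (0.7129187 − 0.7425150)/0.0234655 = -0.0295963/0.0234655 = -1.2613.
p-value = P(Z > -1.261) ≈ 0.8964.

z = -1.2613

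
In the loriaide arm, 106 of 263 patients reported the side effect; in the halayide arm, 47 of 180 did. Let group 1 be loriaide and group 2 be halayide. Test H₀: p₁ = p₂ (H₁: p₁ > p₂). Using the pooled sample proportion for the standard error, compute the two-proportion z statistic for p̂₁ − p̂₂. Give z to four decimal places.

p̂₁ = 106/263 = 0.403042, p̂₂ = 47/180 = 0.261111.
Pooled p̂ = (106+47)/(263+180) = 153/443 = 0.345372.
SE = √(0.22609 × 0.00935784) = 0.045997.
z = (0.403042 − 0.261111)/0.045997 = 0.141931/0.045997 = 3.0857.

z = 3.0857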